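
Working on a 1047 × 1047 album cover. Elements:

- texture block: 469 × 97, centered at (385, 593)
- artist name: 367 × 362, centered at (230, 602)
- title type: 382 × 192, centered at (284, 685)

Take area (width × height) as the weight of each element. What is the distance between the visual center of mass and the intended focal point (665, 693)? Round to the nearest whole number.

≈ 397

Taking area as weight: texture block 469·97 = 45493, artist name 367·362 = 132854, title type 382·192 = 73344. Sum 251691.
x-moment: 45493·385 + 132854·230 + 73344·284 = 68900921; centroid 68900921/251691 ≈ 273.75.
y-moment: 45493·593 + 132854·602 + 73344·685 = 157196097; centroid 157196097/251691 ≈ 624.56.
Offset from (665, 693): Δx ≈ -391.25, Δy ≈ -68.44; distance = √(Δx² + Δy²) ≈ 397.19.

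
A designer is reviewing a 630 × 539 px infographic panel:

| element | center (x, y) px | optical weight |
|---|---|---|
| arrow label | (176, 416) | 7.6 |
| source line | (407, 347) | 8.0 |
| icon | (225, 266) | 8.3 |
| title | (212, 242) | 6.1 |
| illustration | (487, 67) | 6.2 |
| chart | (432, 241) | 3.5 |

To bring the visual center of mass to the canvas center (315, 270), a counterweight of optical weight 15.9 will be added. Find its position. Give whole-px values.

(329, 260)

New total weight: (7.6 + 8.0 + 8.3 + 6.1 + 6.2 + 3.5) + 15.9 = 55.6.
x: need Σw·x = 55.6·315 = 17514.0. Existing = 7.6·176 + 8.0·407 + 8.3·225 + 6.1·212 + 6.2·487 + 3.5·432 = 12285.7. Remainder 5228.3 / 15.9 ≈ 328.82.
y: need Σw·y = 55.6·270 = 15012.0. Existing = 7.6·416 + 8.0·347 + 8.3·266 + 6.1·242 + 6.2·67 + 3.5·241 = 10880.5. Remainder 4131.5 / 15.9 ≈ 259.84.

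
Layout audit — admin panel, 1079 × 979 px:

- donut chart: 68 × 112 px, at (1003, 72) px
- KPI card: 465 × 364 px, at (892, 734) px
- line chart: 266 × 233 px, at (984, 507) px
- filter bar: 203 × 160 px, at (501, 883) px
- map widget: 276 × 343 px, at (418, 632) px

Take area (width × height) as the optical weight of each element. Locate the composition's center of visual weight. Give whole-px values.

(753, 669)

Taking area as weight: donut chart 68·112 = 7616, KPI card 465·364 = 169260, line chart 266·233 = 61978, filter bar 203·160 = 32480, map widget 276·343 = 94668. Sum 366002.
x: (7616·1003 + 169260·892 + 61978·984 + 32480·501 + 94668·418) / 366002 = 275448824 / 366002 ≈ 752.59
y: (7616·72 + 169260·734 + 61978·507 + 32480·883 + 94668·632) / 366002 = 244718054 / 366002 ≈ 668.62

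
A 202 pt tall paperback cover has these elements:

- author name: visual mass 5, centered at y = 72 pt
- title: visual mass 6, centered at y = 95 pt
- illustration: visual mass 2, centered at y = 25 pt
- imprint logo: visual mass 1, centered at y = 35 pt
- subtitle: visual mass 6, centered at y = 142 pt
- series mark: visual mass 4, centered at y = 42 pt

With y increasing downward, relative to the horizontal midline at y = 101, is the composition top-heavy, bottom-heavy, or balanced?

Σw = 5 + 6 + 2 + 1 + 6 + 4 = 24.
y-moment: 5·72 + 6·95 + 2·25 + 1·35 + 6·142 + 4·42 = 2035; centroid 2035/24 ≈ 84.79.
84.8 lies above (smaller y than) the midline 101, so the layout is top-heavy.

top-heavy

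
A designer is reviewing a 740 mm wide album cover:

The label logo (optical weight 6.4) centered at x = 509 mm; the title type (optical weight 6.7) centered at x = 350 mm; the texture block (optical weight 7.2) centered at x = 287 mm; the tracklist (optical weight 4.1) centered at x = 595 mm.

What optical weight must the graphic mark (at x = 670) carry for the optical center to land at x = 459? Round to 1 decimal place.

Existing Σw = 24.4 (6.4 + 6.7 + 7.2 + 4.1); existing moment 6.4·509 + 6.7·350 + 7.2·287 + 4.1·595 = 10108.5.
For the centroid to hit 459: (10108.5 + w·670) / (24.4 + w) = 459.
Solving: w = (459·24.4 − 10108.5) / (670 − 459) = 1091.1 / 211 ≈ 5.17.

w ≈ 5.2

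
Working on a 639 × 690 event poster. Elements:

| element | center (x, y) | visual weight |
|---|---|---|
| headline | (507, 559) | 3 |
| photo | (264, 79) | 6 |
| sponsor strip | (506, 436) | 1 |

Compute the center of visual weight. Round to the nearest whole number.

Weights sum to 3 + 6 + 1 = 10.
x-moment: 3·507 + 6·264 + 1·506 = 3611; centroid 3611/10 ≈ 361.10.
y-moment: 3·559 + 6·79 + 1·436 = 2587; centroid 2587/10 ≈ 258.70.

(361, 259)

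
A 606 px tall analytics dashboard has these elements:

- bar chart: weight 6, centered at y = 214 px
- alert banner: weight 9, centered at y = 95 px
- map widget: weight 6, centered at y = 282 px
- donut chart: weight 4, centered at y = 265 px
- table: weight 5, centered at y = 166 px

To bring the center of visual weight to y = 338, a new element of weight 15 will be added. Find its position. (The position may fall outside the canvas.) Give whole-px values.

y ≈ 633

New total weight: (6 + 9 + 6 + 4 + 5) + 15 = 45.
y: need Σw·y = 45·338 = 15210. Existing = 6·214 + 9·95 + 6·282 + 4·265 + 5·166 = 5721. Remainder 9489 / 15 ≈ 632.60.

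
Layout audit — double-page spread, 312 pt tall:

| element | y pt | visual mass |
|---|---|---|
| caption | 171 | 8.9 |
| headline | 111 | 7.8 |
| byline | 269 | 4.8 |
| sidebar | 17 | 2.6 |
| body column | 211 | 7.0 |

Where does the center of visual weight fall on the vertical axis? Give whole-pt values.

Σw = 8.9 + 7.8 + 4.8 + 2.6 + 7.0 = 31.1.
y-moment: 8.9·171 + 7.8·111 + 4.8·269 + 2.6·17 + 7.0·211 = 5200.1; centroid 5200.1/31.1 ≈ 167.21.

y ≈ 167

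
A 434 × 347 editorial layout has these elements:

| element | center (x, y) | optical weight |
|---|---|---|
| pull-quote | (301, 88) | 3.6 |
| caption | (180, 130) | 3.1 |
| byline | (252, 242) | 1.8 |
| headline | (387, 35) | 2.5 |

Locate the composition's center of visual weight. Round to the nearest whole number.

Weights sum to 3.6 + 3.1 + 1.8 + 2.5 = 11.0.
Σw·x = 3.6·301 + 3.1·180 + 1.8·252 + 2.5·387 = 3062.7, so x̄ = 3062.7/11.0 ≈ 278.43.
Σw·y = 3.6·88 + 3.1·130 + 1.8·242 + 2.5·35 = 1242.9, so ȳ = 1242.9/11.0 ≈ 112.99.

(278, 113)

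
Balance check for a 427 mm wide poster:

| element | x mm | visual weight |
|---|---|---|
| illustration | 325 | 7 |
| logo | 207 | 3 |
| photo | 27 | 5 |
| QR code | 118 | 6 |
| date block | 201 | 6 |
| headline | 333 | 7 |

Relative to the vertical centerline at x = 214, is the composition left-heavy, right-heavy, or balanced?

Σw = 7 + 3 + 5 + 6 + 6 + 7 = 34.
x: moment 7276 / weight 34 ≈ 214.00
That equals the midline 214 — balanced.

balanced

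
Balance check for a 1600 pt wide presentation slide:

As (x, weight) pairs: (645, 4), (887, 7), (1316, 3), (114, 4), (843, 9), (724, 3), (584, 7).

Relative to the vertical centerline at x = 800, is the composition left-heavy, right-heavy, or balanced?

Σw = 4 + 7 + 3 + 4 + 9 + 3 + 7 = 37.
x: moment 27040 / weight 37 ≈ 730.81
730.8 lies left of the midline 800, so the layout is left-heavy.

left-heavy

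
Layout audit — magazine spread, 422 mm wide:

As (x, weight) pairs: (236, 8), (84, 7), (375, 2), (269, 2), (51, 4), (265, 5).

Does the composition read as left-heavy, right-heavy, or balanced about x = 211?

left-heavy

Weights sum to 8 + 7 + 2 + 2 + 4 + 5 = 28.
x-moment: 8·236 + 7·84 + 2·375 + 2·269 + 4·51 + 5·265 = 5293; centroid 5293/28 ≈ 189.04.
Since 189.0 is left of 211, the composition reads left-heavy.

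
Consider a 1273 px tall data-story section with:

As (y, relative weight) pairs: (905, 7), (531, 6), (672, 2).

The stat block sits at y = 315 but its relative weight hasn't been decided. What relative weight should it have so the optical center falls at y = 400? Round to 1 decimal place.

w ≈ 57.2

Fixed elements: Σw = 7 + 6 + 2 = 15, Σw·y = 7·905 + 6·531 + 2·672 = 10865.
For the centroid to hit 400: (10865 + w·315) / (15 + w) = 400.
Solving: w = (400·15 − 10865) / (315 − 400) = -4865 / -85 ≈ 57.24.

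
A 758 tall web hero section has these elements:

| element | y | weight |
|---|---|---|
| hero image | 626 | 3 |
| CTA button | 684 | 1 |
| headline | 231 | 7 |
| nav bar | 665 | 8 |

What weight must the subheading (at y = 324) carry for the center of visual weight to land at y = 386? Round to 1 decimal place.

Fixed elements: Σw = 3 + 1 + 7 + 8 = 19, Σw·y = 3·626 + 1·684 + 7·231 + 8·665 = 9499.
Balance at y = 386 requires (9499 + w·324) / (19 + w) = 386.
Solving: w = (386·19 − 9499) / (324 − 386) = -2165 / -62 ≈ 34.92.

w ≈ 34.9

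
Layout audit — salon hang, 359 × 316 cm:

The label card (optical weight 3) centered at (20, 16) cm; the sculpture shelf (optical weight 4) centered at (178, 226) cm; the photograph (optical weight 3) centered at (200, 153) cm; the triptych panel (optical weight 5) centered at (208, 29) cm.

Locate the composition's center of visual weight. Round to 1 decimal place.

(160.8, 103.7)

Σw = 3 + 4 + 3 + 5 = 15.
Σw·x = 3·20 + 4·178 + 3·200 + 5·208 = 2412, so x̄ = 2412/15 ≈ 160.80.
Σw·y = 3·16 + 4·226 + 3·153 + 5·29 = 1556, so ȳ = 1556/15 ≈ 103.73.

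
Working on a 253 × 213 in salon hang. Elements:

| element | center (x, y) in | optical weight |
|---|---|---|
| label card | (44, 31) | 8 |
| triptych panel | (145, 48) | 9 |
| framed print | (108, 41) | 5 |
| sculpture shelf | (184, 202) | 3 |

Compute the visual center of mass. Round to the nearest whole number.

Weights sum to 8 + 9 + 5 + 3 = 25.
x: (8·44 + 9·145 + 5·108 + 3·184) / 25 = 2749 / 25 ≈ 109.96
y: (8·31 + 9·48 + 5·41 + 3·202) / 25 = 1491 / 25 ≈ 59.64

(110, 60)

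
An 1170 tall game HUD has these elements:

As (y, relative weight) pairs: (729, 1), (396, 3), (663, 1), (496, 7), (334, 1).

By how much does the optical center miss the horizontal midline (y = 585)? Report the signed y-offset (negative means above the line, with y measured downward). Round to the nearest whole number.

Weights sum to 1 + 3 + 1 + 7 + 1 = 13.
Σw·y = 1·729 + 3·396 + 1·663 + 7·496 + 1·334 = 6386, so ȳ = 6386/13 ≈ 491.23.
Offset from y = 585: 491.23 − 585 ≈ -93.77.

≈ -94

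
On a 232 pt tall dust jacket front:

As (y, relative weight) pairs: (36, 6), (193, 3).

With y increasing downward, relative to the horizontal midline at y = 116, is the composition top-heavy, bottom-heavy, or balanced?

top-heavy

Weights sum to 6 + 3 = 9.
y: (6·36 + 3·193) / 9 = 795 / 9 ≈ 88.33
Since 88.3 is above (smaller y than) 116, the composition reads top-heavy.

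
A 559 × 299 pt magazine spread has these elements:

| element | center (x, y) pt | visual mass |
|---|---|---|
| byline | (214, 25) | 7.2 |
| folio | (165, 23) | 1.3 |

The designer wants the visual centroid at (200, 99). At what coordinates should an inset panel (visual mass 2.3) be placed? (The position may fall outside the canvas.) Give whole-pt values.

(176, 374)

With the inset panel, Σw becomes 7.2 + 1.3 + 2.3 = 10.8.
Along x: (1755.3 + 2.3·x) / 10.8 = 200 (existing moment 7.2·214 + 1.3·165 = 1755.3) ⇒ x = (2160.0 − 1755.3) / 2.3 ≈ 175.96.
Along y: (209.9 + 2.3·y) / 10.8 = 99 (existing moment 7.2·25 + 1.3·23 = 209.9) ⇒ y = (1069.2 − 209.9) / 2.3 ≈ 373.61.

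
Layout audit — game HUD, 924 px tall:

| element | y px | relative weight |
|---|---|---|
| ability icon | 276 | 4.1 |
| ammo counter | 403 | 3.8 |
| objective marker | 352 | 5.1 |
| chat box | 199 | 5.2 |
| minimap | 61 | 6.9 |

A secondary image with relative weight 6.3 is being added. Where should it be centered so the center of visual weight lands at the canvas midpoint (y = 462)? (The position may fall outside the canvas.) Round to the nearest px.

With the secondary image, Σw becomes 4.1 + 3.8 + 5.1 + 5.2 + 6.9 + 6.3 = 31.4.
Along y: (5913.9 + 6.3·y) / 31.4 = 462 (existing moment 4.1·276 + 3.8·403 + 5.1·352 + 5.2·199 + 6.9·61 = 5913.9) ⇒ y = (14506.8 − 5913.9) / 6.3 ≈ 1363.95.

y ≈ 1364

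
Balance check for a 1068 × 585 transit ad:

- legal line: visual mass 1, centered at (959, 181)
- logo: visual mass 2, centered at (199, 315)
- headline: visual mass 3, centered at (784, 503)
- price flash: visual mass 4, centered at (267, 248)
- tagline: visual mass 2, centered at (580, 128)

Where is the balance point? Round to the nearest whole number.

Weights sum to 1 + 2 + 3 + 4 + 2 = 12.
Σw·x = 1·959 + 2·199 + 3·784 + 4·267 + 2·580 = 5937, so x̄ = 5937/12 ≈ 494.75.
Σw·y = 1·181 + 2·315 + 3·503 + 4·248 + 2·128 = 3568, so ȳ = 3568/12 ≈ 297.33.

(495, 297)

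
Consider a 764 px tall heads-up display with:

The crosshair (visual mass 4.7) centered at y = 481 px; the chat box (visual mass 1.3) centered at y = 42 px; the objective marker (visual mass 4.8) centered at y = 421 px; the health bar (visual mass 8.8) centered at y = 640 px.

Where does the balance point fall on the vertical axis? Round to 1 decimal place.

Σw = 4.7 + 1.3 + 4.8 + 8.8 = 19.6.
y: (4.7·481 + 1.3·42 + 4.8·421 + 8.8·640) / 19.6 = 9968.1 / 19.6 ≈ 508.58

y ≈ 508.6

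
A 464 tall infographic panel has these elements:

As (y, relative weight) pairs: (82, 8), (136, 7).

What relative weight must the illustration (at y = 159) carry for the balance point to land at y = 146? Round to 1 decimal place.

Known weights sum to 8 + 7 = 15; their moment is 8·82 + 7·136 = 1608.
For the centroid to hit 146: (1608 + w·159) / (15 + w) = 146.
Solving: w = (146·15 − 1608) / (159 − 146) = 582 / 13 ≈ 44.77.

w ≈ 44.8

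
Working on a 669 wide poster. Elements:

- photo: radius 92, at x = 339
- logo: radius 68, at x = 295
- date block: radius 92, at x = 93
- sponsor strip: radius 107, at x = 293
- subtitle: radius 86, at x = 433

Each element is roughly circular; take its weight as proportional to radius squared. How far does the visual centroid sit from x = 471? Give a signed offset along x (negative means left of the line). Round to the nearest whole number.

≈ -184

Weights ∝ r²: photo 92² = 8464, logo 68² = 4624, date block 92² = 8464, sponsor strip 107² = 11449, subtitle 86² = 7396; Σw = 40397.
x: (8464·339 + 4624·295 + 8464·93 + 11449·293 + 7396·433) / 40397 = 11577553 / 40397 ≈ 286.59
Offset from x = 471: 286.59 − 471 ≈ -184.41.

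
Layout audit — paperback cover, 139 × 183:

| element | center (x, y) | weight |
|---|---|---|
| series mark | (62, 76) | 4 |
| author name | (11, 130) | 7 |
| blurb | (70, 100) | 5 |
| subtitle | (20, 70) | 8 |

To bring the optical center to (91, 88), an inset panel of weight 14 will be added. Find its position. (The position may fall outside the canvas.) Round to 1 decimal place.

After adding the inset panel, total weight = 4 + 7 + 5 + 8 + 14 = 38.
x: target moment 38×91 = 3458; current 4·62 + 7·11 + 5·70 + 8·20 = 835; the inset panel supplies 2623, so x = 2623/14 ≈ 187.36.
y: target moment 38×88 = 3344; current 4·76 + 7·130 + 5·100 + 8·70 = 2274; the inset panel supplies 1070, so y = 1070/14 ≈ 76.43.

(187.4, 76.4)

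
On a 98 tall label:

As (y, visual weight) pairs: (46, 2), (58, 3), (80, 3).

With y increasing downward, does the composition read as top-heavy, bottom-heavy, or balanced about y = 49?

bottom-heavy

Σw = 2 + 3 + 3 = 8.
y-moment: 2·46 + 3·58 + 3·80 = 506; centroid 506/8 ≈ 63.25.
Since 63.2 is below (larger y than) 49, the composition reads bottom-heavy.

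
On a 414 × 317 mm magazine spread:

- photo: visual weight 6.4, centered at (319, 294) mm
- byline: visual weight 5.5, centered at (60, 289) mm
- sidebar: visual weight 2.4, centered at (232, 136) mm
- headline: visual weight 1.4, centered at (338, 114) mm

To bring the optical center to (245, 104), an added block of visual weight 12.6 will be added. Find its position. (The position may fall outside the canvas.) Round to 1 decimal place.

New total weight: (6.4 + 5.5 + 2.4 + 1.4) + 12.6 = 28.3.
x: target moment 28.3×245 = 6933.5; current 6.4·319 + 5.5·60 + 2.4·232 + 1.4·338 = 3401.6; the added block supplies 3531.9, so x = 3531.9/12.6 ≈ 280.31.
y: target moment 28.3×104 = 2943.2; current 6.4·294 + 5.5·289 + 2.4·136 + 1.4·114 = 3957.1; the added block supplies -1013.9, so y = -1013.9/12.6 ≈ -80.47.

(280.3, -80.5)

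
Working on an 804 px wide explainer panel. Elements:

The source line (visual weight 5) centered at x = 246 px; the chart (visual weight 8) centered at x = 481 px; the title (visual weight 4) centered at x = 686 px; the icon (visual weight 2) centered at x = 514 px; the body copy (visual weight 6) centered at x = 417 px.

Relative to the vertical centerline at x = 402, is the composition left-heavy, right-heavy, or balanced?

right-heavy

Total weight = 5 + 8 + 4 + 2 + 6 = 25.
Σw·x = 5·246 + 8·481 + 4·686 + 2·514 + 6·417 = 11352, so x̄ = 11352/25 ≈ 454.08.
454.1 vs midline 402 → right-heavy.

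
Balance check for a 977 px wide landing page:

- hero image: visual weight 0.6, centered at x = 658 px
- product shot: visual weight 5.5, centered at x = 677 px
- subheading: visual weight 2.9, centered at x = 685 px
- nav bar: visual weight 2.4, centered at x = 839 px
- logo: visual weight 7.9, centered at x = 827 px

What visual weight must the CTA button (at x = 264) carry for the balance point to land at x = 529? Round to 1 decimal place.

Existing Σw = 19.3 (0.6 + 5.5 + 2.9 + 2.4 + 7.9); existing moment 0.6·658 + 5.5·677 + 2.9·685 + 2.4·839 + 7.9·827 = 14651.7.
Balance at x = 529 requires (14651.7 + w·264) / (19.3 + w) = 529.
Solving: w = (529·19.3 − 14651.7) / (264 − 529) = -4442.0 / -265 ≈ 16.76.

w ≈ 16.8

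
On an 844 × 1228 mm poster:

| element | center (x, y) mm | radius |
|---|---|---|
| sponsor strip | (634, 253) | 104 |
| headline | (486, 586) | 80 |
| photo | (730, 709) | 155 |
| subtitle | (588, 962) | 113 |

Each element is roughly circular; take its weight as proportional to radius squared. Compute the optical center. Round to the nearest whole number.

Weights ∝ r²: sponsor strip 104² = 10816, headline 80² = 6400, photo 155² = 24025, subtitle 113² = 12769; Σw = 54010.
Σw·x = 10816·634 + 6400·486 + 24025·730 + 12769·588 = 35014166, so x̄ = 35014166/54010 ≈ 648.29.
Σw·y = 10816·253 + 6400·586 + 24025·709 + 12769·962 = 35804351, so ȳ = 35804351/54010 ≈ 662.92.

(648, 663)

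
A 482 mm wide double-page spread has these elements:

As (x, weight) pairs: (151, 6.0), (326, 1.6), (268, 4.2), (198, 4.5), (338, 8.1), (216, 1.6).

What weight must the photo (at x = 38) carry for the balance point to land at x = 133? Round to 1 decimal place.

Known weights sum to 6.0 + 1.6 + 4.2 + 4.5 + 8.1 + 1.6 = 26.0; their moment is 6.0·151 + 1.6·326 + 4.2·268 + 4.5·198 + 8.1·338 + 1.6·216 = 6527.6.
Balance at x = 133 requires (6527.6 + w·38) / (26.0 + w) = 133.
Rearranging, w·(38 − 133) = 133·26.0 − 6527.6 = -3069.6, so w ≈ -3069.6/-95 = 32.31.

w ≈ 32.3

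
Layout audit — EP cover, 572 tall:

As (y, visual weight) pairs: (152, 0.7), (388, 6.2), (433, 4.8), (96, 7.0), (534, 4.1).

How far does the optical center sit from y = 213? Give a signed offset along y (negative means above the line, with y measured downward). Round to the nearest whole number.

≈ 114

Total weight = 0.7 + 6.2 + 4.8 + 7.0 + 4.1 = 22.8.
y: (0.7·152 + 6.2·388 + 4.8·433 + 7.0·96 + 4.1·534) / 22.8 = 7451.8 / 22.8 ≈ 326.83
Difference: 326.83 − 213 ≈ 113.83.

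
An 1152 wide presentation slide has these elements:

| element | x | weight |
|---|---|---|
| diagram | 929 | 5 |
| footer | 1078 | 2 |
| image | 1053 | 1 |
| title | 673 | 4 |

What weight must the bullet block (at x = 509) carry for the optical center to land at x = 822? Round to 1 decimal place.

Known weights sum to 5 + 2 + 1 + 4 = 12; their moment is 5·929 + 2·1078 + 1·1053 + 4·673 = 10546.
For the centroid to hit 822: (10546 + w·509) / (12 + w) = 822.
So w = (822·12 − 10546)/(509 − 822) = -682/-313 ≈ 2.18.

w ≈ 2.2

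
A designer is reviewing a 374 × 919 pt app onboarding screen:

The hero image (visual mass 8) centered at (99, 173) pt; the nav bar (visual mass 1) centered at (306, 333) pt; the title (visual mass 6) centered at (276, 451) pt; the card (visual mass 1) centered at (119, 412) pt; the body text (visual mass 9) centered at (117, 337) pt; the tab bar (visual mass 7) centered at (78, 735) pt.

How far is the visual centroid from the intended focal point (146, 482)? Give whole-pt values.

Total weight = 8 + 1 + 6 + 1 + 9 + 7 = 32.
Σw·x = 4472; x̄ = 4472/32 ≈ 139.75.
y: moment 13013 / weight 32 ≈ 406.66
From (146, 482): dx = -6.25, dy = -75.34, so the distance is √(dx²+dy²) ≈ 75.60.

≈ 76 pt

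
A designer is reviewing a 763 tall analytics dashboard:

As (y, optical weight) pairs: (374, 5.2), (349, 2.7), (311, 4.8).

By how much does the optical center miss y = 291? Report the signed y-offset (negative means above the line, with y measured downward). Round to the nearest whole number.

≈ 54

Weights sum to 5.2 + 2.7 + 4.8 = 12.7.
Σw·y = 5.2·374 + 2.7·349 + 4.8·311 = 4379.9, so ȳ = 4379.9/12.7 ≈ 344.87.
Difference: 344.87 − 291 ≈ 53.87.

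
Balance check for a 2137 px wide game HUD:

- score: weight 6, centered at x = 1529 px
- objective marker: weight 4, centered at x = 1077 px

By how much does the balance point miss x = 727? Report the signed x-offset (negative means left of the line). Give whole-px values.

≈ 621 px

Σw = 6 + 4 = 10.
Σw·x = 6·1529 + 4·1077 = 13482, so x̄ = 13482/10 ≈ 1348.20.
Against x = 727, that's 1348.20 − 727 = 621.20.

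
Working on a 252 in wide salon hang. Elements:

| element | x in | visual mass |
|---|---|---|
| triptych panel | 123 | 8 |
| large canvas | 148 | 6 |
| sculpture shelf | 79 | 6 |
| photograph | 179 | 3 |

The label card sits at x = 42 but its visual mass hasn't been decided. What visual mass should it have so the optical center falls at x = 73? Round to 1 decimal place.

w ≈ 38.8

Existing Σw = 23 (8 + 6 + 6 + 3); existing moment 8·123 + 6·148 + 6·79 + 3·179 = 2883.
Set Σw·x/Σw = 73: (2883 + 42w) = 73·(23 + w).
So w = (73·23 − 2883)/(42 − 73) = -1204/-31 ≈ 38.84.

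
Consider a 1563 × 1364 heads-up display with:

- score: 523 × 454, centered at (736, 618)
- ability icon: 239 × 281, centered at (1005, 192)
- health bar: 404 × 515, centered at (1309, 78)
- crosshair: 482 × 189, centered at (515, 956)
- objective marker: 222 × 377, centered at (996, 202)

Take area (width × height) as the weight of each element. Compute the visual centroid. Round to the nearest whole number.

(938, 407)

Areas: score 523·454 = 237442, ability icon 239·281 = 67159, health bar 404·515 = 208060, crosshair 482·189 = 91098, objective marker 222·377 = 83694. Total weight = 687453.
x-moment: 237442·736 + 67159·1005 + 208060·1309 + 91098·515 + 83694·996 = 644877341; centroid 644877341/687453 ≈ 938.07.
y-moment: 237442·618 + 67159·192 + 208060·78 + 91098·956 + 83694·202 = 279858240; centroid 279858240/687453 ≈ 407.09.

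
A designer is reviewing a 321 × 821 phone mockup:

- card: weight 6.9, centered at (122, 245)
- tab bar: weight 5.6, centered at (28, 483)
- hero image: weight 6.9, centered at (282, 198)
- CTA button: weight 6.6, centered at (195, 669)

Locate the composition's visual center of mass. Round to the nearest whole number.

Σw = 6.9 + 5.6 + 6.9 + 6.6 = 26.0.
x-moment: 6.9·122 + 5.6·28 + 6.9·282 + 6.6·195 = 4231.4; centroid 4231.4/26.0 ≈ 162.75.
y-moment: 6.9·245 + 5.6·483 + 6.9·198 + 6.6·669 = 10176.9; centroid 10176.9/26.0 ≈ 391.42.

(163, 391)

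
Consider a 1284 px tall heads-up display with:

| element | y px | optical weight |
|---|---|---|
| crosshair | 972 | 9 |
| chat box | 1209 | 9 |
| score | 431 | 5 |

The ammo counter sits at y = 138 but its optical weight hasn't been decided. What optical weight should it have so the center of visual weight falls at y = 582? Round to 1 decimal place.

Existing Σw = 23 (9 + 9 + 5); existing moment 9·972 + 9·1209 + 5·431 = 21784.
For the centroid to hit 582: (21784 + w·138) / (23 + w) = 582.
So w = (582·23 − 21784)/(138 − 582) = -8398/-444 ≈ 18.91.

w ≈ 18.9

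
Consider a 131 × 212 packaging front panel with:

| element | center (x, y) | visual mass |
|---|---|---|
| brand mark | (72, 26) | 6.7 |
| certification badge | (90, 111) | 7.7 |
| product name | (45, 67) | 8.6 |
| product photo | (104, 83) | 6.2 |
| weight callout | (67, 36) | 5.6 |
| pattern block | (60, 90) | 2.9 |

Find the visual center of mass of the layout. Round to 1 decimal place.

Total weight = 6.7 + 7.7 + 8.6 + 6.2 + 5.6 + 2.9 = 37.7.
x-moment: 6.7·72 + 7.7·90 + 8.6·45 + 6.2·104 + 5.6·67 + 2.9·60 = 2756.4; centroid 2756.4/37.7 ≈ 73.11.
y-moment: 6.7·26 + 7.7·111 + 8.6·67 + 6.2·83 + 5.6·36 + 2.9·90 = 2582.3; centroid 2582.3/37.7 ≈ 68.50.

(73.1, 68.5)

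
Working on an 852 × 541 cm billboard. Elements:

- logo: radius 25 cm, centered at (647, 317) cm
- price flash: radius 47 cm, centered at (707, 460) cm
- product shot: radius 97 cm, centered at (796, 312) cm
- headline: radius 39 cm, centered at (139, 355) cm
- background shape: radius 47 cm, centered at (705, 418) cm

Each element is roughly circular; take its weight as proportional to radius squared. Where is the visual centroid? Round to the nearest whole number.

Weights ∝ r²: logo 25² = 625, price flash 47² = 2209, product shot 97² = 9409, headline 39² = 1521, background shape 47² = 2209; Σw = 15973.
x-moment: 625·647 + 2209·707 + 9409·796 + 1521·139 + 2209·705 = 11224466; centroid 11224466/15973 ≈ 702.71.
y-moment: 625·317 + 2209·460 + 9409·312 + 1521·355 + 2209·418 = 5613190; centroid 5613190/15973 ≈ 351.42.

(703, 351)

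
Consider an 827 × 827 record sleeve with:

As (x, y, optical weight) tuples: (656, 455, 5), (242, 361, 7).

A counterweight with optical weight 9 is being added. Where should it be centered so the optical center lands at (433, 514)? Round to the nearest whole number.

(458, 666)

New total weight: (5 + 7) + 9 = 21.
Along x: (4974 + 9·x) / 21 = 433 (existing moment 5·656 + 7·242 = 4974) ⇒ x = (9093 − 4974) / 9 ≈ 457.67.
Along y: (4802 + 9·y) / 21 = 514 (existing moment 5·455 + 7·361 = 4802) ⇒ y = (10794 − 4802) / 9 ≈ 665.78.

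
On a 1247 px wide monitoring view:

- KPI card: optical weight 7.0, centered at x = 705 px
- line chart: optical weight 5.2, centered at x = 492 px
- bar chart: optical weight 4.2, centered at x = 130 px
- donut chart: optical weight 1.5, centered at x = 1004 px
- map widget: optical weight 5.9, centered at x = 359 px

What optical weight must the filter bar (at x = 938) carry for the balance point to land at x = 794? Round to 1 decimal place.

Fixed elements: Σw = 7.0 + 5.2 + 4.2 + 1.5 + 5.9 = 23.8, Σw·x = 7.0·705 + 5.2·492 + 4.2·130 + 1.5·1004 + 5.9·359 = 11663.5.
For the centroid to hit 794: (11663.5 + w·938) / (23.8 + w) = 794.
So w = (794·23.8 − 11663.5)/(938 − 794) = 7233.7/144 ≈ 50.23.

w ≈ 50.2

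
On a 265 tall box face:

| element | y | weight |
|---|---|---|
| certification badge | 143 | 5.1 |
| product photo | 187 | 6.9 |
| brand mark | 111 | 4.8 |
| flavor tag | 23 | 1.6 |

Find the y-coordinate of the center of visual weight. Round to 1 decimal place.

y ≈ 140.7

Total weight = 5.1 + 6.9 + 4.8 + 1.6 = 18.4.
Σw·y = 5.1·143 + 6.9·187 + 4.8·111 + 1.6·23 = 2589.2, so ȳ = 2589.2/18.4 ≈ 140.72.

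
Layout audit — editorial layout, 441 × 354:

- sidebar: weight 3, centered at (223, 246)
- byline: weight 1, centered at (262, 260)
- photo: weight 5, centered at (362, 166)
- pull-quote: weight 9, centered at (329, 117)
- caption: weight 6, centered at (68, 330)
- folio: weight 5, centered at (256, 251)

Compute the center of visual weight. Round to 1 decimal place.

(254.8, 210.9)

Total weight = 3 + 1 + 5 + 9 + 6 + 5 = 29.
Σw·x = 3·223 + 1·262 + 5·362 + 9·329 + 6·68 + 5·256 = 7390, so x̄ = 7390/29 ≈ 254.83.
Σw·y = 3·246 + 1·260 + 5·166 + 9·117 + 6·330 + 5·251 = 6116, so ȳ = 6116/29 ≈ 210.90.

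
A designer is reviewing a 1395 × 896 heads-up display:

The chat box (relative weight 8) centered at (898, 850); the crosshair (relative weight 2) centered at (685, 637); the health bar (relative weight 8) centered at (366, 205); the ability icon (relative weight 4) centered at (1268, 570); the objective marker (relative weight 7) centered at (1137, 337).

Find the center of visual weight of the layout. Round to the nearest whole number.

(845, 495)

Weights sum to 8 + 2 + 8 + 4 + 7 = 29.
Σw·x = 8·898 + 2·685 + 8·366 + 4·1268 + 7·1137 = 24513, so x̄ = 24513/29 ≈ 845.28.
Σw·y = 8·850 + 2·637 + 8·205 + 4·570 + 7·337 = 14353, so ȳ = 14353/29 ≈ 494.93.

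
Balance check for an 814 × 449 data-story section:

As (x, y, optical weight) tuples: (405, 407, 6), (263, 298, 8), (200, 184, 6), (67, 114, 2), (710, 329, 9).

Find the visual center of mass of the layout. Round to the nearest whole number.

Weights sum to 6 + 8 + 6 + 2 + 9 = 31.
x-moment: 6·405 + 8·263 + 6·200 + 2·67 + 9·710 = 12258; centroid 12258/31 ≈ 395.42.
y-moment: 6·407 + 8·298 + 6·184 + 2·114 + 9·329 = 9119; centroid 9119/31 ≈ 294.16.

(395, 294)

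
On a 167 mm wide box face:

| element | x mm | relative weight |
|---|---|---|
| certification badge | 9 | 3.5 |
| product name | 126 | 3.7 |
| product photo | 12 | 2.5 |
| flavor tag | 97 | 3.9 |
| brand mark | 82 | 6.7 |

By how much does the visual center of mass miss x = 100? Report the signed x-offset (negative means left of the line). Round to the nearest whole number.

≈ -28 mm

Σw = 3.5 + 3.7 + 2.5 + 3.9 + 6.7 = 20.3.
x-moment: 3.5·9 + 3.7·126 + 2.5·12 + 3.9·97 + 6.7·82 = 1455.4; centroid 1455.4/20.3 ≈ 71.69.
Against x = 100, that's 71.69 − 100 = -28.31.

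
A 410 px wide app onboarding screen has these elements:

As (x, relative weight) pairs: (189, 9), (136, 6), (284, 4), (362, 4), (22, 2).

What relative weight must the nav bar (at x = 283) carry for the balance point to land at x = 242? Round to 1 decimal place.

Existing Σw = 25 (9 + 6 + 4 + 4 + 2); existing moment 9·189 + 6·136 + 4·284 + 4·362 + 2·22 = 5145.
For the centroid to hit 242: (5145 + w·283) / (25 + w) = 242.
So w = (242·25 − 5145)/(283 − 242) = 905/41 ≈ 22.07.

w ≈ 22.1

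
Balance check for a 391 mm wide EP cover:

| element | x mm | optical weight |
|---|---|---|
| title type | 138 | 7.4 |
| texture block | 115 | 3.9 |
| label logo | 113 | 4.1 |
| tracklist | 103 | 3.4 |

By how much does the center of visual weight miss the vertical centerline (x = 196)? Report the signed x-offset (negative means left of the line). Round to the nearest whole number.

≈ -75 mm

Σw = 7.4 + 3.9 + 4.1 + 3.4 = 18.8.
x-moment: 7.4·138 + 3.9·115 + 4.1·113 + 3.4·103 = 2283.2; centroid 2283.2/18.8 ≈ 121.45.
Against x = 196, that's 121.45 − 196 = -74.55.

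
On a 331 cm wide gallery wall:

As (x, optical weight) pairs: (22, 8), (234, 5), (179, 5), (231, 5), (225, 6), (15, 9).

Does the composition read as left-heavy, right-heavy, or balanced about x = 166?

left-heavy

Σw = 8 + 5 + 5 + 5 + 6 + 9 = 38.
Σw·x = 4881; x̄ = 4881/38 ≈ 128.45.
128.4 vs midline 166 → left-heavy.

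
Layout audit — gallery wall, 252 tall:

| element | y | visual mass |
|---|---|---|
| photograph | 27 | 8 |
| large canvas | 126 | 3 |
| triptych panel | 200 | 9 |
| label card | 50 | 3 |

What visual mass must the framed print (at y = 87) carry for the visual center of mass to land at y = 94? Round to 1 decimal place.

w ≈ 54.6

Fixed elements: Σw = 8 + 3 + 9 + 3 = 23, Σw·y = 8·27 + 3·126 + 9·200 + 3·50 = 2544.
Set Σw·y/Σw = 94: (2544 + 87w) = 94·(23 + w).
Rearranging, w·(87 − 94) = 94·23 − 2544 = -382, so w ≈ -382/-7 = 54.57.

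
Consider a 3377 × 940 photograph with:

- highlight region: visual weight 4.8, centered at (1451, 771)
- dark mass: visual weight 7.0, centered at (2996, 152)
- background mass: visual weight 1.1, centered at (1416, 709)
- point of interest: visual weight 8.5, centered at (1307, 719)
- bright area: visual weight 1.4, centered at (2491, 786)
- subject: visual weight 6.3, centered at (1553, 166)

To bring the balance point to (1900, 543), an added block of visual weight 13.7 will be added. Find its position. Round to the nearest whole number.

(2003, 689)

New total weight: (4.8 + 7.0 + 1.1 + 8.5 + 1.4 + 6.3) + 13.7 = 42.8.
x: need Σw·x = 42.8·1900 = 81320.0. Existing = 4.8·1451 + 7.0·2996 + 1.1·1416 + 8.5·1307 + 1.4·2491 + 6.3·1553 = 53875.2. Remainder 27444.8 / 13.7 ≈ 2003.27.
y: need Σw·y = 42.8·543 = 23240.4. Existing = 4.8·771 + 7.0·152 + 1.1·709 + 8.5·719 + 1.4·786 + 6.3·166 = 13802.4. Remainder 9438.0 / 13.7 ≈ 688.91.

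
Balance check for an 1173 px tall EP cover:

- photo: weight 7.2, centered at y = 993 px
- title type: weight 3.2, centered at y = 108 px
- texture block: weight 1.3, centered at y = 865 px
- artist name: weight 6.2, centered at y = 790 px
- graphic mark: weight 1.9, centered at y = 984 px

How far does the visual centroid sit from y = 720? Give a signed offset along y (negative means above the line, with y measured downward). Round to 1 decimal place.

≈ 57.1 px

Σw = 7.2 + 3.2 + 1.3 + 6.2 + 1.9 = 19.8.
Σw·y = 7.2·993 + 3.2·108 + 1.3·865 + 6.2·790 + 1.9·984 = 15387.3, so ȳ = 15387.3/19.8 ≈ 777.14.
Difference: 777.14 − 720 ≈ 57.14.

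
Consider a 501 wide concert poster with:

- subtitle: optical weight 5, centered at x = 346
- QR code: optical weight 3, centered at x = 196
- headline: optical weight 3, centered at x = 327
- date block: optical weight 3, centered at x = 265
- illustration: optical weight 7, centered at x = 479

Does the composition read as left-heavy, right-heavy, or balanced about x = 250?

right-heavy

Total weight = 5 + 3 + 3 + 3 + 7 = 21.
Σw·x = 5·346 + 3·196 + 3·327 + 3·265 + 7·479 = 7447, so x̄ = 7447/21 ≈ 354.62.
354.6 lies right of the midline 250, so the layout is right-heavy.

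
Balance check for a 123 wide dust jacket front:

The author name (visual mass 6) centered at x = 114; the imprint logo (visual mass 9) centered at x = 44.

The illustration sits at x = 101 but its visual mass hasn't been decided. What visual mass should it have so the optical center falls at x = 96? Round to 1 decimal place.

w ≈ 72.0

Known weights sum to 6 + 9 = 15; their moment is 6·114 + 9·44 = 1080.
Balance at x = 96 requires (1080 + w·101) / (15 + w) = 96.
Rearranging, w·(101 − 96) = 96·15 − 1080 = 360, so w ≈ 360/5 = 72.00.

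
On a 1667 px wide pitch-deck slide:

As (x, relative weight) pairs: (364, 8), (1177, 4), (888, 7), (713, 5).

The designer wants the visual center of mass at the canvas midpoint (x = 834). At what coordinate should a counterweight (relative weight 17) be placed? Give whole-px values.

New total weight: (8 + 4 + 7 + 5) + 17 = 41.
x: target moment 41×834 = 34194; current 8·364 + 4·1177 + 7·888 + 5·713 = 17401; the counterweight supplies 16793, so x = 16793/17 ≈ 987.82.

x ≈ 988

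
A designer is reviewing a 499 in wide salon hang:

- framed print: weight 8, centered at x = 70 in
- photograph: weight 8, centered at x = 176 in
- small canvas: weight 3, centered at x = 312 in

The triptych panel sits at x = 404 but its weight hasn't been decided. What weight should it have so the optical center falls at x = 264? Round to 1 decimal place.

Known weights sum to 8 + 8 + 3 = 19; their moment is 8·70 + 8·176 + 3·312 = 2904.
For the centroid to hit 264: (2904 + w·404) / (19 + w) = 264.
Solving: w = (264·19 − 2904) / (404 − 264) = 2112 / 140 ≈ 15.09.

w ≈ 15.1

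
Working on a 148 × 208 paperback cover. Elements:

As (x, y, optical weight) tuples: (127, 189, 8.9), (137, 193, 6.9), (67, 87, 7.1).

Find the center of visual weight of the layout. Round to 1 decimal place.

(111.4, 158.6)

Total weight = 8.9 + 6.9 + 7.1 = 22.9.
Σw·x = 8.9·127 + 6.9·137 + 7.1·67 = 2551.3, so x̄ = 2551.3/22.9 ≈ 111.41.
Σw·y = 8.9·189 + 6.9·193 + 7.1·87 = 3631.5, so ȳ = 3631.5/22.9 ≈ 158.58.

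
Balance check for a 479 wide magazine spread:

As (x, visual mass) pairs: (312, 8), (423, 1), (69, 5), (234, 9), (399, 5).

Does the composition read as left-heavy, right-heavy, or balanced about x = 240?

right-heavy

Weights sum to 8 + 1 + 5 + 9 + 5 = 28.
x-moment: 8·312 + 1·423 + 5·69 + 9·234 + 5·399 = 7365; centroid 7365/28 ≈ 263.04.
263.0 lies right of the midline 240, so the layout is right-heavy.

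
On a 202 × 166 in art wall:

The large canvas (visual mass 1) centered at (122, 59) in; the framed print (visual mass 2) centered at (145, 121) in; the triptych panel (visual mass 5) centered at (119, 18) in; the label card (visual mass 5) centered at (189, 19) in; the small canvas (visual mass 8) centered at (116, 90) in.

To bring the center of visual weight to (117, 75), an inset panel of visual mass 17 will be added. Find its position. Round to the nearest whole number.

After adding the inset panel, total weight = 1 + 2 + 5 + 5 + 8 + 17 = 38.
x: target moment 38×117 = 4446; current 1·122 + 2·145 + 5·119 + 5·189 + 8·116 = 2880; the inset panel supplies 1566, so x = 1566/17 ≈ 92.12.
y: target moment 38×75 = 2850; current 1·59 + 2·121 + 5·18 + 5·19 + 8·90 = 1206; the inset panel supplies 1644, so y = 1644/17 ≈ 96.71.

(92, 97)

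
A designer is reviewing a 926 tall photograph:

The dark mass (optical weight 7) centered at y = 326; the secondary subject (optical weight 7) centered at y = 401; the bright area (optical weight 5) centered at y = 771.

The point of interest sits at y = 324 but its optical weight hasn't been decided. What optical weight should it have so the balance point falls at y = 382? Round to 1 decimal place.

Existing Σw = 19 (7 + 7 + 5); existing moment 7·326 + 7·401 + 5·771 = 8944.
Set Σw·y/Σw = 382: (8944 + 324w) = 382·(19 + w).
Rearranging, w·(324 − 382) = 382·19 − 8944 = -1686, so w ≈ -1686/-58 = 29.07.

w ≈ 29.1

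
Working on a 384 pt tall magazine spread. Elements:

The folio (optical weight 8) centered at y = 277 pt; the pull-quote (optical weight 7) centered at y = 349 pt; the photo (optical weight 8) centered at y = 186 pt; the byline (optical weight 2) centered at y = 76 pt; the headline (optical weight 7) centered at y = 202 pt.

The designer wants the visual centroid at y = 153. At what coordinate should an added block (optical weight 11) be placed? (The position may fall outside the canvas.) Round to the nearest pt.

y ≈ -103

With the added block, Σw becomes 8 + 7 + 8 + 2 + 7 + 11 = 43.
y: need Σw·y = 43·153 = 6579. Existing = 8·277 + 7·349 + 8·186 + 2·76 + 7·202 = 7713. Remainder -1134 / 11 ≈ -103.09.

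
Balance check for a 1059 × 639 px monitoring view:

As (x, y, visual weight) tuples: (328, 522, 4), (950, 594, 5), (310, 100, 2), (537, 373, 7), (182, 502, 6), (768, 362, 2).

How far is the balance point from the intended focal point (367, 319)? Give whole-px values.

≈ 186 px

Σw = 4 + 5 + 2 + 7 + 6 + 2 = 26.
Σw·x = 13069; x̄ = 13069/26 ≈ 502.65.
Σw·y = 11605; ȳ = 11605/26 ≈ 446.35.
Relative to (367, 319): Δ = (135.65, 127.35); |Δ| = √(135.65² + 127.35²) ≈ 186.06.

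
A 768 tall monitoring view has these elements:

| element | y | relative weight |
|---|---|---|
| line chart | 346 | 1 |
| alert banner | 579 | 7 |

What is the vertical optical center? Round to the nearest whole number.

y ≈ 550

Weights sum to 1 + 7 = 8.
y: (1·346 + 7·579) / 8 = 4399 / 8 ≈ 549.88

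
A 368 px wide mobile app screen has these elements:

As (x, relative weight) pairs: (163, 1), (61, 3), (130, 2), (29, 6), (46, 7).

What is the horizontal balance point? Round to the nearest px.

x ≈ 58

Σw = 1 + 3 + 2 + 6 + 7 = 19.
x-moment: 1·163 + 3·61 + 2·130 + 6·29 + 7·46 = 1102; centroid 1102/19 ≈ 58.00.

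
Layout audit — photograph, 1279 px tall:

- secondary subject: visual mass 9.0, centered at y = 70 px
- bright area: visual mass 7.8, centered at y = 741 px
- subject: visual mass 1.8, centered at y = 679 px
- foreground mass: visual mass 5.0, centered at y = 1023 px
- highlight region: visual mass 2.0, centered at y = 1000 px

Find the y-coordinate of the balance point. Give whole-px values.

y ≈ 576

Total weight = 9.0 + 7.8 + 1.8 + 5.0 + 2.0 = 25.6.
y-moment: 9.0·70 + 7.8·741 + 1.8·679 + 5.0·1023 + 2.0·1000 = 14747.0; centroid 14747.0/25.6 ≈ 576.05.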